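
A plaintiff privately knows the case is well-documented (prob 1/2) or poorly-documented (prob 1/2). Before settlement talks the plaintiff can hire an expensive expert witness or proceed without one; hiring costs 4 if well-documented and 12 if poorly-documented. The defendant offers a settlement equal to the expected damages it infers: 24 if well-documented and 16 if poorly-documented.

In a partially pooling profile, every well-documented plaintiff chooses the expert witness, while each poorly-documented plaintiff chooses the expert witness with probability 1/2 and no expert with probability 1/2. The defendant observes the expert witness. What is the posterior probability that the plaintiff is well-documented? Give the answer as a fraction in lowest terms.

P(the expert witness) = (1/2)·1 + (1/2)·(1/2) = 3/4.
By Bayes' rule, P(well-documented | the expert witness) = (1/2) / (3/4) = 2/3.

2/3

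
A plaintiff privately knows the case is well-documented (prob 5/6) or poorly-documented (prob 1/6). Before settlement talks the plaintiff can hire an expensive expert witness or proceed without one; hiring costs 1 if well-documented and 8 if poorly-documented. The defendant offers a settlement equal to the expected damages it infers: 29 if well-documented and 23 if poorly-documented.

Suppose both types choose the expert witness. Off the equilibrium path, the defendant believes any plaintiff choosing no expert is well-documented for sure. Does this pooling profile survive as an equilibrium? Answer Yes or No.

On path, the defendant holds the prior and pays 5/6·29 + 1/6·23 = 28. Off path (no expert), believing well-documented, it pays 29.
well-documented: the expert witness nets 28 − 1 = 27; no expert nets 29. well-documented would deviate.
poorly-documented: the expert witness nets 28 − 8 = 20; no expert nets 29. poorly-documented would deviate.
A type deviates, so pooling fails.

No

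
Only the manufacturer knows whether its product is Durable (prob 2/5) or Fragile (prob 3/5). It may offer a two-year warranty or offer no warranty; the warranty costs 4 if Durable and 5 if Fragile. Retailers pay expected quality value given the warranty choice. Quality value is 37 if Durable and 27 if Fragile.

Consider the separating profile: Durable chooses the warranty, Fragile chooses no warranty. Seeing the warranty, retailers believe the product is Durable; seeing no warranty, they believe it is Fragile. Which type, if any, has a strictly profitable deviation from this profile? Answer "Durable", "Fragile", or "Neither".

Fragile

The warranty pays 37; no warranty pays 27.
Durable: assigned the warranty, nets 37 − 4 = 33; deviating to no warranty nets 27.
Fragile: assigned no warranty, nets 27; deviating to the warranty nets 37 − 5 = 32.
The Fragile type gains 5 by deviating.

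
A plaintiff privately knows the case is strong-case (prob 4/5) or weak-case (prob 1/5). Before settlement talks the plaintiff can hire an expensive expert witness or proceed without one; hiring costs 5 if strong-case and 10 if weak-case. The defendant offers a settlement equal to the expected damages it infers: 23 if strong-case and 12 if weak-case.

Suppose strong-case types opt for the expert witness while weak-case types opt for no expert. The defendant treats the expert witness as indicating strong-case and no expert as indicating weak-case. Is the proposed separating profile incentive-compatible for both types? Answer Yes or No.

No

Under these beliefs, the expert witness earns settlement 23 and no expert earns settlement 12.
strong-case: the expert witness nets 23 − 5 = 18; no expert nets 12. strong-case prefers the expert witness.
weak-case: the expert witness nets 23 − 10 = 13; no expert nets 12. weak-case would deviate to the expert witness.
weak-case has a profitable deviation, so the profile is not an equilibrium.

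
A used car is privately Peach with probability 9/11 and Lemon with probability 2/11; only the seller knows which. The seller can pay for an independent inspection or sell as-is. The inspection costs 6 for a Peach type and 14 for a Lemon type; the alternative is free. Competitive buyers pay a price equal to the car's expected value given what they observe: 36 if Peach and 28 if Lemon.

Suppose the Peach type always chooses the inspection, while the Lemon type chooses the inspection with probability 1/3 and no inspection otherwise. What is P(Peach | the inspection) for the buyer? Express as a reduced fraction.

P(the inspection) = (9/11)·1 + (2/11)·(1/3) = 29/33.
By Bayes' rule, P(Peach | the inspection) = (9/11) / (29/33) = 27/29.

27/29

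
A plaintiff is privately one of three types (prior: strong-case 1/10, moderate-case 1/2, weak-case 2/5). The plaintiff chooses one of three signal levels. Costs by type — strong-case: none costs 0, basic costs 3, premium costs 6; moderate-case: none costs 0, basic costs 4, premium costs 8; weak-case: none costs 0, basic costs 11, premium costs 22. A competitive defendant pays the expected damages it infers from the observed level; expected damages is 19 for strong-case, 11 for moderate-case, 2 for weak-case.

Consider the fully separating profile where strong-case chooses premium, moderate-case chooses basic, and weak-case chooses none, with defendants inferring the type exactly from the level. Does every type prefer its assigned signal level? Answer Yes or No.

Separating settlements: premium → 19, basic → 11, none → 2.
strong-case (assigned premium): none: 2 − 0 = 2; basic: 11 − 3 = 8; premium: 19 − 6 = 13. strong-case stays.
moderate-case (assigned basic): none: 2 − 0 = 2; basic: 11 − 4 = 7; premium: 19 − 8 = 11. moderate-case prefers premium.
weak-case (assigned none): none: 2 − 0 = 2; basic: 11 − 11 = 0; premium: 19 − 22 = -3. weak-case stays.
At least one type deviates; the separating profile fails.

No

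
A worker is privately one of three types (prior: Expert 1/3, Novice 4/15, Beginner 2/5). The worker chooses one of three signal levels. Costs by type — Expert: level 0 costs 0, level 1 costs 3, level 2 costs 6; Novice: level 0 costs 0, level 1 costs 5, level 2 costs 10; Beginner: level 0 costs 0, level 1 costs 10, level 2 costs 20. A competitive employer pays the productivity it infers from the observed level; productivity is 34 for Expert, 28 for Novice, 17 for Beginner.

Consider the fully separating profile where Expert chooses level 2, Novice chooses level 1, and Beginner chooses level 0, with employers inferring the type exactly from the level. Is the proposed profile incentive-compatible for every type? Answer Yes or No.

Separating wages: level 2 → 34, level 1 → 28, level 0 → 17.
Expert (assigned level 2): level 0: 17 − 0 = 17; level 1: 28 − 3 = 25; level 2: 34 − 6 = 28. Expert stays.
Novice (assigned level 1): level 0: 17 − 0 = 17; level 1: 28 − 5 = 23; level 2: 34 − 10 = 24. Novice prefers level 2.
Beginner (assigned level 0): level 0: 17 − 0 = 17; level 1: 28 − 10 = 18; level 2: 34 − 20 = 14. Beginner prefers level 1.
At least one type deviates; the separating profile fails.

No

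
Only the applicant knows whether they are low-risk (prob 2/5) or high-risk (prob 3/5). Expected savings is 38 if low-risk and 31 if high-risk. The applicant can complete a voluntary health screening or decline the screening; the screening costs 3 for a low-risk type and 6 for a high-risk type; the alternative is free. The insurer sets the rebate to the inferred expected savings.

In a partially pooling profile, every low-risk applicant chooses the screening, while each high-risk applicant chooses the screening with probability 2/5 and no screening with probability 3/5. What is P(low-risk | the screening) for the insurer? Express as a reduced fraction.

P(the screening) = (2/5)·1 + (3/5)·(2/5) = 16/25.
By Bayes' rule, P(low-risk | the screening) = (2/5) / (16/25) = 5/8.

5/8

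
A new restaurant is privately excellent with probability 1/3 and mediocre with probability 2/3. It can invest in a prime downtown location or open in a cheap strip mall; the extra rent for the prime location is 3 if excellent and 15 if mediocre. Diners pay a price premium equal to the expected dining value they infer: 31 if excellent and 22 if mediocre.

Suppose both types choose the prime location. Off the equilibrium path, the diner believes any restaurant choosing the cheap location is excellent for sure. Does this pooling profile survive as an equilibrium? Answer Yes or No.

On path, the diner holds the prior and pays 1/3·31 + 2/3·22 = 25. Off path (the cheap location), believing excellent, it pays 31.
excellent: the prime location nets 25 − 3 = 22; the cheap location nets 31. excellent would deviate.
mediocre: the prime location nets 25 − 15 = 10; the cheap location nets 31. mediocre would deviate.
A type deviates, so pooling fails.

No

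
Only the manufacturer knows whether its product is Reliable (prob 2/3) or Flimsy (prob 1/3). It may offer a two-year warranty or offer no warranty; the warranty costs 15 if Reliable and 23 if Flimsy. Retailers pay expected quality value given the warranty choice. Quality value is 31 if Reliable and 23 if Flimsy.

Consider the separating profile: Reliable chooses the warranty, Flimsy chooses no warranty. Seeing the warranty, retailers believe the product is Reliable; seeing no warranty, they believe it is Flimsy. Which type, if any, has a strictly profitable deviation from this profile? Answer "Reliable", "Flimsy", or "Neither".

Reliable

The warranty pays 31; no warranty pays 23.
Reliable: assigned the warranty, nets 31 − 15 = 16; deviating to no warranty nets 23.
Flimsy: assigned no warranty, nets 23; deviating to the warranty nets 31 − 23 = 8.
The Reliable type gains 7 by deviating.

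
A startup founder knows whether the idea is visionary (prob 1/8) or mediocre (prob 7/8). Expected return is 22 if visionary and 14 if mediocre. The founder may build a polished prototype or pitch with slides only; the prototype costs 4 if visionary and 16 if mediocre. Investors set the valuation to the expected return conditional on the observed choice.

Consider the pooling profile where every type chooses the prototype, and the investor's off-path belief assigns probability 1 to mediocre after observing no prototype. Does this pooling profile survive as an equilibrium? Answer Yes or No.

On path, the investor holds the prior and pays 1/8·22 + 7/8·14 = 15. Off path (no prototype), believing mediocre, it pays 14.
visionary: the prototype nets 15 − 4 = 11; no prototype nets 14. visionary would deviate.
mediocre: the prototype nets 15 − 16 = -1; no prototype nets 14. mediocre would deviate.
A type deviates, so pooling fails.

No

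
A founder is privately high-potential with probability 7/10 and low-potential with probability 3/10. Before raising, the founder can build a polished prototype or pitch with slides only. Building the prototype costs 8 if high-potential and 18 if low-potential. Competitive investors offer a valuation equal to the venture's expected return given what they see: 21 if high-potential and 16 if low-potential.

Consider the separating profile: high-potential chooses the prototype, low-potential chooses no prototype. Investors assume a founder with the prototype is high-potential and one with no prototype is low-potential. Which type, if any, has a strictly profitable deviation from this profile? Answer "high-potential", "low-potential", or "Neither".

The prototype pays 21; no prototype pays 16.
high-potential: assigned the prototype, nets 21 − 8 = 13; deviating to no prototype nets 16.
low-potential: assigned no prototype, nets 16; deviating to the prototype nets 21 − 18 = 3.
The high-potential type gains 3 by deviating.

high-potential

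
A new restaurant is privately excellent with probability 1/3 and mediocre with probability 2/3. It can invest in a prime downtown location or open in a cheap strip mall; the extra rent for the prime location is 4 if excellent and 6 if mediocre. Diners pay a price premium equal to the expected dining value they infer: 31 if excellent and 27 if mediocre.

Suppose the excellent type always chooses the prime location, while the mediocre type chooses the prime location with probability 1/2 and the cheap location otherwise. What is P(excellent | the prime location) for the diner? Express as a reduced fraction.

P(the prime location) = (1/3)·1 + (2/3)·(1/2) = 2/3.
By Bayes' rule, P(excellent | the prime location) = (1/3) / (2/3) = 1/2.

1/2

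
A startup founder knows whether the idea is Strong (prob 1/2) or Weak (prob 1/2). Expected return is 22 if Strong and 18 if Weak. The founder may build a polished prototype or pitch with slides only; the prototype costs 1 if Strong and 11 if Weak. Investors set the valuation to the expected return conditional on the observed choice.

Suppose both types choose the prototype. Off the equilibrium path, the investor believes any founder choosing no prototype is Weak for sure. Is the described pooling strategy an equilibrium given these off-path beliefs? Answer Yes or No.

No

On path, the investor holds the prior and pays 1/2·22 + 1/2·18 = 20. Off path (no prototype), believing Weak, it pays 18.
Strong: the prototype nets 20 − 1 = 19; no prototype nets 18. Strong stays.
Weak: the prototype nets 20 − 11 = 9; no prototype nets 18. Weak would deviate.
A type deviates, so pooling fails.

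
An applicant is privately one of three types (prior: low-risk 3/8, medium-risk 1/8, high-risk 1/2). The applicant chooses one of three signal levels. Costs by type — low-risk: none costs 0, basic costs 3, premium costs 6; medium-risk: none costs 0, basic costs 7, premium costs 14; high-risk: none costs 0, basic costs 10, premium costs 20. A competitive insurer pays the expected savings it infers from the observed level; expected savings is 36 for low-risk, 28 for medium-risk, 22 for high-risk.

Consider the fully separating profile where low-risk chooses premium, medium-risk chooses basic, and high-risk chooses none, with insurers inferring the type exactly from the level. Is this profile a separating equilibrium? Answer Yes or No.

Separating rebates: premium → 36, basic → 28, none → 22.
low-risk (assigned premium): none: 22 − 0 = 22; basic: 28 − 3 = 25; premium: 36 − 6 = 30. low-risk stays.
medium-risk (assigned basic): none: 22 − 0 = 22; basic: 28 − 7 = 21; premium: 36 − 14 = 22. medium-risk prefers none.
high-risk (assigned none): none: 22 − 0 = 22; basic: 28 − 10 = 18; premium: 36 − 20 = 16. high-risk stays.
At least one type deviates; the separating profile fails.

No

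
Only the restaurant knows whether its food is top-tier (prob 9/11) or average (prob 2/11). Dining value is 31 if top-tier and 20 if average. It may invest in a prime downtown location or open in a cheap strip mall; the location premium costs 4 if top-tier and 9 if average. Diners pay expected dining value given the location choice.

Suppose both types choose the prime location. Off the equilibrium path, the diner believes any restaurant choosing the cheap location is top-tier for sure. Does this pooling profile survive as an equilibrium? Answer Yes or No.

No

On path, the diner holds the prior and pays 9/11·31 + 2/11·20 = 29. Off path (the cheap location), believing top-tier, it pays 31.
top-tier: the prime location nets 29 − 4 = 25; the cheap location nets 31. top-tier would deviate.
average: the prime location nets 29 − 9 = 20; the cheap location nets 31. average would deviate.
A type deviates, so pooling fails.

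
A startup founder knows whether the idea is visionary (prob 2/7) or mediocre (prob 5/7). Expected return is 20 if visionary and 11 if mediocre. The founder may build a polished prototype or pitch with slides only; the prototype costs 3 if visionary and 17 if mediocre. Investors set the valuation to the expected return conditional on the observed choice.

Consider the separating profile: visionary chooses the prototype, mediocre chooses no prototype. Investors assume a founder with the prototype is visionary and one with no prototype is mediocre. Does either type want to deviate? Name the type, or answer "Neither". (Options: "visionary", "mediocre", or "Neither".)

Neither

The prototype pays 20; no prototype pays 11.
visionary: assigned the prototype, nets 20 − 3 = 17; deviating to no prototype nets 11.
mediocre: assigned no prototype, nets 11; deviating to the prototype nets 20 − 17 = 3.
Both types strictly prefer their assigned action; no profitable deviation.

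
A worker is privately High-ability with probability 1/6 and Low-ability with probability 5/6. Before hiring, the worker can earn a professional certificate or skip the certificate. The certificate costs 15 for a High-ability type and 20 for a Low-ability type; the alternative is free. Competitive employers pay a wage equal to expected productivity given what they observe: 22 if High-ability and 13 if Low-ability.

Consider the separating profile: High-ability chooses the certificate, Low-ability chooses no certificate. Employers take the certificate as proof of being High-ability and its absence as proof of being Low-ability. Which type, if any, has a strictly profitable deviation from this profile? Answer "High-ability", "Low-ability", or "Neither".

The certificate pays 22; no certificate pays 13.
High-ability: assigned the certificate, nets 22 − 15 = 7; deviating to no certificate nets 13.
Low-ability: assigned no certificate, nets 13; deviating to the certificate nets 22 − 20 = 2.
The High-ability type gains 6 by deviating.

High-ability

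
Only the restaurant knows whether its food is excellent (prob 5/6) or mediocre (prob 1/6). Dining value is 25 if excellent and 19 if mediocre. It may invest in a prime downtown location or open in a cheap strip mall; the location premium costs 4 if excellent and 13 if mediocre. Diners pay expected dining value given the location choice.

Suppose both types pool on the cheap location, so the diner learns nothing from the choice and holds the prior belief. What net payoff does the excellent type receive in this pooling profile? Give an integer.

Pooled price premium = 5/6·25 + 1/6·19 = 24.
excellent pays no cost for the cheap location, so net payoff = 24.

24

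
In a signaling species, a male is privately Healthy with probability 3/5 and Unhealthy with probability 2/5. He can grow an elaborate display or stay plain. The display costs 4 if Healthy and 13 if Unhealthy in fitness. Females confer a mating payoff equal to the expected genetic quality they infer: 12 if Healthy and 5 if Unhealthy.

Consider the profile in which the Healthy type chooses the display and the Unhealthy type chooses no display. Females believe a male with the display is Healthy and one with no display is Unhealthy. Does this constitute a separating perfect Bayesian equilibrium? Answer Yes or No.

Under these beliefs, the display earns mating payoff 12 and no display earns mating payoff 5.
Healthy: the display nets 12 − 4 = 8; no display nets 5. Healthy prefers the display.
Unhealthy: the display nets 12 − 13 = -1; no display nets 5. Unhealthy prefers no display.
Neither type deviates, so the separating profile is an equilibrium.

Yes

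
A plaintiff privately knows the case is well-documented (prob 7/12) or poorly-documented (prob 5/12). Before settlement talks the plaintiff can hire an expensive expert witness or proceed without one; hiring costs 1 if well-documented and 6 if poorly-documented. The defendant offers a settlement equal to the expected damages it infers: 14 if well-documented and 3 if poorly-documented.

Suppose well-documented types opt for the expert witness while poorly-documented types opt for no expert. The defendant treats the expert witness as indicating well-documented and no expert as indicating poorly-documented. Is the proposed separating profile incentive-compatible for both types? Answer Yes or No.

Under these beliefs, the expert witness earns settlement 14 and no expert earns settlement 3.
well-documented: the expert witness nets 14 − 1 = 13; no expert nets 3. well-documented prefers the expert witness.
poorly-documented: the expert witness nets 14 − 6 = 8; no expert nets 3. poorly-documented would deviate to the expert witness.
poorly-documented has a profitable deviation, so the profile is not an equilibrium.

No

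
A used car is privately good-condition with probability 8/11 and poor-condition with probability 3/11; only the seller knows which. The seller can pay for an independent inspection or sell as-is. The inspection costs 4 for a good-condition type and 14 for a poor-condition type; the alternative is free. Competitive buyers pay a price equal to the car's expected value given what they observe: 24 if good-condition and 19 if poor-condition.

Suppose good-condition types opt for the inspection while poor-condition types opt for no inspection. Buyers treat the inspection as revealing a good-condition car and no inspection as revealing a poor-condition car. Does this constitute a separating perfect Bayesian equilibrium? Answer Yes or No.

Under these beliefs, the inspection earns price 24 and no inspection earns price 19.
good-condition: the inspection nets 24 − 4 = 20; no inspection nets 19. good-condition prefers the inspection.
poor-condition: the inspection nets 24 − 14 = 10; no inspection nets 19. poor-condition prefers no inspection.
Neither type deviates, so the separating profile is an equilibrium.

Yes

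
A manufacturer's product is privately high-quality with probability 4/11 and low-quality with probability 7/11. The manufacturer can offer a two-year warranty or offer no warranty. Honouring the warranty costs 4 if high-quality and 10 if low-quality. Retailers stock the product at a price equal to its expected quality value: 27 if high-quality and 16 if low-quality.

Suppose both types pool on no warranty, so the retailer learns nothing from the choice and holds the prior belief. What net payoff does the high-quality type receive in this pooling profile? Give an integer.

20

Pooled price = 4/11·27 + 7/11·16 = 20.
high-quality pays no cost for no warranty, so net payoff = 20.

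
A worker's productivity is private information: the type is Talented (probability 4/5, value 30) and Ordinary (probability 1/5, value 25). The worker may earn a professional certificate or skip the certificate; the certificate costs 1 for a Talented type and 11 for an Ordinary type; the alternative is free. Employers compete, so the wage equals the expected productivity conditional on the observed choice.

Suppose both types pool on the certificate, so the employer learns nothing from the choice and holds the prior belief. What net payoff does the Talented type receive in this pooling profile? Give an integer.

Pooled wage = 4/5·30 + 1/5·25 = 29.
Talented pays cost 1 for the certificate, so net payoff = 29 − 1 = 28.

28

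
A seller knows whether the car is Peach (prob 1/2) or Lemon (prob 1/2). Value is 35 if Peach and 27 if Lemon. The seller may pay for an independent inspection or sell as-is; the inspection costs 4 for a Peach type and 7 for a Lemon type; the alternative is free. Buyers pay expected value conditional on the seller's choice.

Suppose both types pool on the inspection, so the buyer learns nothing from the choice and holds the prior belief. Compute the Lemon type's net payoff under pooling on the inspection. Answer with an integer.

Pooled price = 1/2·35 + 1/2·27 = 31.
Lemon pays cost 7 for the inspection, so net payoff = 31 − 7 = 24.

24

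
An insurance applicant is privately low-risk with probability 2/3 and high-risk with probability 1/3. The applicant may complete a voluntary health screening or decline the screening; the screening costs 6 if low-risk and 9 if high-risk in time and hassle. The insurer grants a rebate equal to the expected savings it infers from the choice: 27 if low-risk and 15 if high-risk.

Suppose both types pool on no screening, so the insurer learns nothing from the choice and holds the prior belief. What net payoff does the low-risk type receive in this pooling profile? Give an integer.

23

Pooled rebate = 2/3·27 + 1/3·15 = 23.
low-risk pays no cost for no screening, so net payoff = 23.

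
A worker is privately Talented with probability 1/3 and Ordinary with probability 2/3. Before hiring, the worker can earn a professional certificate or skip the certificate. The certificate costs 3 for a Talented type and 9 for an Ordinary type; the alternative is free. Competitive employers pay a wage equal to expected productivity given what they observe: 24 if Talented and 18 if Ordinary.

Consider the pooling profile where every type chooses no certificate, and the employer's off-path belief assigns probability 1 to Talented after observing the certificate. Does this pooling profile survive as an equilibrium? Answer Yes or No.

No

On path, the employer holds the prior and pays 1/3·24 + 2/3·18 = 20. Off path (the certificate), believing Talented, it pays 24.
Talented: no certificate nets 20; the certificate nets 24 − 3 = 21. Talented would deviate.
Ordinary: no certificate nets 20; the certificate nets 24 − 9 = 15. Ordinary stays.
A type deviates, so pooling fails.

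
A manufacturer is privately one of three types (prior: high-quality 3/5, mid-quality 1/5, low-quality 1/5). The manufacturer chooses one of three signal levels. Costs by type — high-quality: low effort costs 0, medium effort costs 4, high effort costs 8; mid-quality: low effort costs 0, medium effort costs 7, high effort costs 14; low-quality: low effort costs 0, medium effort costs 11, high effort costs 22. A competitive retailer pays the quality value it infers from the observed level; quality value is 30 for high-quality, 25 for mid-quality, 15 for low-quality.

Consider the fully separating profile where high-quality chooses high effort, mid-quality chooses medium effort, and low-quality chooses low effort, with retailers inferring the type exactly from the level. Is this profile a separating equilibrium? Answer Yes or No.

Separating prices: high effort → 30, medium effort → 25, low effort → 15.
high-quality (assigned high effort): low effort: 15 − 0 = 15; medium effort: 25 − 4 = 21; high effort: 30 − 8 = 22. high-quality stays.
mid-quality (assigned medium effort): low effort: 15 − 0 = 15; medium effort: 25 − 7 = 18; high effort: 30 − 14 = 16. mid-quality stays.
low-quality (assigned low effort): low effort: 15 − 0 = 15; medium effort: 25 − 11 = 14; high effort: 30 − 22 = 8. low-quality stays.
Every type prefers its assigned level; separation holds.

Yes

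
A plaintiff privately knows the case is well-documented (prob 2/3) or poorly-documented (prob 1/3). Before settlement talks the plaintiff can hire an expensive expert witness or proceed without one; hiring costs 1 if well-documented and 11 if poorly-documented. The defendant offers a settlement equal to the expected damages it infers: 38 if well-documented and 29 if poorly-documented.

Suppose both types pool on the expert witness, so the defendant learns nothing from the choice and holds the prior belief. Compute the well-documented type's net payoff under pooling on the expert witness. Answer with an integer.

34

Pooled settlement = 2/3·38 + 1/3·29 = 35.
well-documented pays cost 1 for the expert witness, so net payoff = 35 − 1 = 34.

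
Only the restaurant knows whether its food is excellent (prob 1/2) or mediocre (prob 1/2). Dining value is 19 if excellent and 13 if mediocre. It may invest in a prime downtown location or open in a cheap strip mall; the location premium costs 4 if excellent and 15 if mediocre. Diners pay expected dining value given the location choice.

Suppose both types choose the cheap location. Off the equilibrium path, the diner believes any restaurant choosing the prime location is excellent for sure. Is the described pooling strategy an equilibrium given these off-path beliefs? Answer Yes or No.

On path, the diner holds the prior and pays 1/2·19 + 1/2·13 = 16. Off path (the prime location), believing excellent, it pays 19.
excellent: the cheap location nets 16; the prime location nets 19 − 4 = 15. excellent stays.
mediocre: the cheap location nets 16; the prime location nets 19 − 15 = 4. mediocre stays.
No type deviates, so pooling is sustained.

Yes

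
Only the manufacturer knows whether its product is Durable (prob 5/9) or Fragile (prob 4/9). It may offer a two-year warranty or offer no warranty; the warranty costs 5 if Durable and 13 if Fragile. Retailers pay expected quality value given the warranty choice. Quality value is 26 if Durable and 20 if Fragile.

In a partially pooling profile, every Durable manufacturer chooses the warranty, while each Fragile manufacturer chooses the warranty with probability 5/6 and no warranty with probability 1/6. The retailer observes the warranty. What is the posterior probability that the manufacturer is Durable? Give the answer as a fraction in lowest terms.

P(the warranty) = (5/9)·1 + (4/9)·(5/6) = 25/27.
By Bayes' rule, P(Durable | the warranty) = (5/9) / (25/27) = 3/5.

3/5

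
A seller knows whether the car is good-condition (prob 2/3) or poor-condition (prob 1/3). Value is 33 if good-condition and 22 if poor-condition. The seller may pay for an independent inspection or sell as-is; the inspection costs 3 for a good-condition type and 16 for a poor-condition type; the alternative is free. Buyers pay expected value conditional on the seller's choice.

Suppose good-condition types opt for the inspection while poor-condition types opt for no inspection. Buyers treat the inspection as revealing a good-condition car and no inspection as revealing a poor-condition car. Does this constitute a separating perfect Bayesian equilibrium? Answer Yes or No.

Under these beliefs, the inspection earns price 33 and no inspection earns price 22.
good-condition: the inspection nets 33 − 3 = 30; no inspection nets 22. good-condition prefers the inspection.
poor-condition: the inspection nets 33 − 16 = 17; no inspection nets 22. poor-condition prefers no inspection.
Neither type deviates, so the separating profile is an equilibrium.

Yes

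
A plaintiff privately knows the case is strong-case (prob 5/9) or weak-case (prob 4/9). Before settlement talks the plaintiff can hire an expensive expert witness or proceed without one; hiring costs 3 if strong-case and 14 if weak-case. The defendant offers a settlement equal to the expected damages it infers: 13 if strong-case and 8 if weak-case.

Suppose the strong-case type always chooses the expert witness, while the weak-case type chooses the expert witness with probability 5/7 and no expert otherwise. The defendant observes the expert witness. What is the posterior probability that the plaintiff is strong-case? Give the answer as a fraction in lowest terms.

7/11

P(the expert witness) = (5/9)·1 + (4/9)·(5/7) = 55/63.
By Bayes' rule, P(strong-case | the expert witness) = (5/9) / (55/63) = 7/11.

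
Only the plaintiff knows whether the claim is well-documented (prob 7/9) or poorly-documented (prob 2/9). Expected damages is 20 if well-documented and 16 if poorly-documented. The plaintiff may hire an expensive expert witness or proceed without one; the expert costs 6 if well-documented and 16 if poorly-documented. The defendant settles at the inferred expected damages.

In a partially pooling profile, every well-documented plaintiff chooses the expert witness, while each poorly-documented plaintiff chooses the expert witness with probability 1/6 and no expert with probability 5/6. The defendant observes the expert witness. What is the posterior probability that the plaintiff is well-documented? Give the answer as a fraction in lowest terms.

P(the expert witness) = (7/9)·1 + (2/9)·(1/6) = 22/27.
By Bayes' rule, P(well-documented | the expert witness) = (7/9) / (22/27) = 21/22.

21/22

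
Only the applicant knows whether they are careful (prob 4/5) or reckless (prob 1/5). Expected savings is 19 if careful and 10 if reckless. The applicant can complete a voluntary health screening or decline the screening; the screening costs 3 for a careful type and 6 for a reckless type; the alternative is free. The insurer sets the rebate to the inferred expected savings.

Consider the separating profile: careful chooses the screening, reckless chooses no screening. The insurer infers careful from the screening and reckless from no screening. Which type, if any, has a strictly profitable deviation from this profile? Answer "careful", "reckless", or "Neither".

The screening pays 19; no screening pays 10.
careful: assigned the screening, nets 19 − 3 = 16; deviating to no screening nets 10.
reckless: assigned no screening, nets 10; deviating to the screening nets 19 − 6 = 13.
The reckless type gains 3 by deviating.

reckless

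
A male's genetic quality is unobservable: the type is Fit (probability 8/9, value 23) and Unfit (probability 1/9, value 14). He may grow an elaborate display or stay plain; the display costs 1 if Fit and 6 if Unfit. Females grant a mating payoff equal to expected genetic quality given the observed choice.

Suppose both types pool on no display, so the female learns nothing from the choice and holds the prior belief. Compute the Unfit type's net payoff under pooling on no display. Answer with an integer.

Pooled mating payoff = 8/9·23 + 1/9·14 = 22.
Unfit pays no cost for no display, so net payoff = 22.

22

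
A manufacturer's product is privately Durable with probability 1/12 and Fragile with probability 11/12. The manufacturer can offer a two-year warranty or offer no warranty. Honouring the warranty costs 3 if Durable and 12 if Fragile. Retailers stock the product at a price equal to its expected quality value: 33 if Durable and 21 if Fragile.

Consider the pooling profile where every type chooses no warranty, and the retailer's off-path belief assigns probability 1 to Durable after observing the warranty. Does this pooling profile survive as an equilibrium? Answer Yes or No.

On path, the retailer holds the prior and pays 1/12·33 + 11/12·21 = 22. Off path (the warranty), believing Durable, it pays 33.
Durable: no warranty nets 22; the warranty nets 33 − 3 = 30. Durable would deviate.
Fragile: no warranty nets 22; the warranty nets 33 − 12 = 21. Fragile stays.
A type deviates, so pooling fails.

No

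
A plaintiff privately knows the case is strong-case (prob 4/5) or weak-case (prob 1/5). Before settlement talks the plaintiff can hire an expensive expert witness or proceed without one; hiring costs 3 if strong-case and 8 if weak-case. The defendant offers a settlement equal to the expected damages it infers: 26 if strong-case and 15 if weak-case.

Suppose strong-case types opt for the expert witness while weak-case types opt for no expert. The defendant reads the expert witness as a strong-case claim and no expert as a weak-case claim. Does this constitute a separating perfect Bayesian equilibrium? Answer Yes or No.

No

Under these beliefs, the expert witness earns settlement 26 and no expert earns settlement 15.
strong-case: the expert witness nets 26 − 3 = 23; no expert nets 15. strong-case prefers the expert witness.
weak-case: the expert witness nets 26 − 8 = 18; no expert nets 15. weak-case would deviate to the expert witness.
weak-case has a profitable deviation, so the profile is not an equilibrium.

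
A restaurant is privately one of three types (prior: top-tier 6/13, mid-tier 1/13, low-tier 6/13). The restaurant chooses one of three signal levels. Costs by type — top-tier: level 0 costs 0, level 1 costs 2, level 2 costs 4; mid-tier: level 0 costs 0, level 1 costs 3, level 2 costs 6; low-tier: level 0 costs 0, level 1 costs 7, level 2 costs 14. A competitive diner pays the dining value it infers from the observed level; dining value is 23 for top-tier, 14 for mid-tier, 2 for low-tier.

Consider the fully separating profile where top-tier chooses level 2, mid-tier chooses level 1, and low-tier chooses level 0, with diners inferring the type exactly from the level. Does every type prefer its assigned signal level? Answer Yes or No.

Separating price premiums: level 2 → 23, level 1 → 14, level 0 → 2.
top-tier (assigned level 2): level 0: 2 − 0 = 2; level 1: 14 − 2 = 12; level 2: 23 − 4 = 19. top-tier stays.
mid-tier (assigned level 1): level 0: 2 − 0 = 2; level 1: 14 − 3 = 11; level 2: 23 − 6 = 17. mid-tier prefers level 2.
low-tier (assigned level 0): level 0: 2 − 0 = 2; level 1: 14 − 7 = 7; level 2: 23 − 14 = 9. low-tier prefers level 2.
At least one type deviates; the separating profile fails.

No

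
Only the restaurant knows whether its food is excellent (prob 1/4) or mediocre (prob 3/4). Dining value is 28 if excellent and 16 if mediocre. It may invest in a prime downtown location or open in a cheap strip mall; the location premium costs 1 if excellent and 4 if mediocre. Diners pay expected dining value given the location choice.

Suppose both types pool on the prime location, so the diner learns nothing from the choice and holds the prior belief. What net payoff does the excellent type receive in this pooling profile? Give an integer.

Pooled price premium = 1/4·28 + 3/4·16 = 19.
excellent pays cost 1 for the prime location, so net payoff = 19 − 1 = 18.

18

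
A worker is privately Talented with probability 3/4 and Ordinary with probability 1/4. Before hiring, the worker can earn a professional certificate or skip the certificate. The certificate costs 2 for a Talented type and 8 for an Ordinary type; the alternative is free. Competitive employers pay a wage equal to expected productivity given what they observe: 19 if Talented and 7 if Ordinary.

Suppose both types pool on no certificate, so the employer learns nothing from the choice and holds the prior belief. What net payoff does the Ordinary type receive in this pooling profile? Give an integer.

16

Pooled wage = 3/4·19 + 1/4·7 = 16.
Ordinary pays no cost for no certificate, so net payoff = 16.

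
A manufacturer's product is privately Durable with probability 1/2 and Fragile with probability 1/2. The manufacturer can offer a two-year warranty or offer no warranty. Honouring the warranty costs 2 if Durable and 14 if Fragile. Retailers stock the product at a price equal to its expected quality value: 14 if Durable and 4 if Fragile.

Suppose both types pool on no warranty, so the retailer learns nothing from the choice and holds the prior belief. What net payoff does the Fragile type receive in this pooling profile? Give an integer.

Pooled price = 1/2·14 + 1/2·4 = 9.
Fragile pays no cost for no warranty, so net payoff = 9.

9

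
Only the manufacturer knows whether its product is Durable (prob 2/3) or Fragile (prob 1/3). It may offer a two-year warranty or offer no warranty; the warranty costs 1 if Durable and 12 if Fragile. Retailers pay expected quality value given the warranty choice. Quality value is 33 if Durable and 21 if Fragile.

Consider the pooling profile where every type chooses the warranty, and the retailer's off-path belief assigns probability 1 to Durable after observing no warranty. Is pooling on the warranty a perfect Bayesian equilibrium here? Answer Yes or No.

No

On path, the retailer holds the prior and pays 2/3·33 + 1/3·21 = 29. Off path (no warranty), believing Durable, it pays 33.
Durable: the warranty nets 29 − 1 = 28; no warranty nets 33. Durable would deviate.
Fragile: the warranty nets 29 − 12 = 17; no warranty nets 33. Fragile would deviate.
A type deviates, so pooling fails.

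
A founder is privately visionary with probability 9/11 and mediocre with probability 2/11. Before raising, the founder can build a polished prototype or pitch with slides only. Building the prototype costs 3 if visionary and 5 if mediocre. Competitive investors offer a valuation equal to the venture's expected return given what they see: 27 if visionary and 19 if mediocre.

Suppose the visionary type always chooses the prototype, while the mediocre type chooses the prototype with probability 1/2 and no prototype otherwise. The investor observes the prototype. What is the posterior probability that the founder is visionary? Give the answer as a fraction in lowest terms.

9/10

P(the prototype) = (9/11)·1 + (2/11)·(1/2) = 10/11.
By Bayes' rule, P(visionary | the prototype) = (9/11) / (10/11) = 9/10.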